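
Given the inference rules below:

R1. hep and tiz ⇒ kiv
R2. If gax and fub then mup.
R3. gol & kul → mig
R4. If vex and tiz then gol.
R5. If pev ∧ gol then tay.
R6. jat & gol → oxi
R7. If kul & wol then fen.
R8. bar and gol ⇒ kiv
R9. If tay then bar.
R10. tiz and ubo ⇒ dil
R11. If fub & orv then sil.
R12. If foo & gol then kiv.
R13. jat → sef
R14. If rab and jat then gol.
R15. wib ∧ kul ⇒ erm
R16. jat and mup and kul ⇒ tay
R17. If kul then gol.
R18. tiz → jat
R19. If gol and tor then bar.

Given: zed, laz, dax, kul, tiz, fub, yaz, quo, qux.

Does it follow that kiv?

Forward chaining from the given facts derives: gol, jat, mig, oxi, sef.
Rules concluding kiv: R1 needs hep; R8 needs bar; R12 needs foo — none of these are established.

No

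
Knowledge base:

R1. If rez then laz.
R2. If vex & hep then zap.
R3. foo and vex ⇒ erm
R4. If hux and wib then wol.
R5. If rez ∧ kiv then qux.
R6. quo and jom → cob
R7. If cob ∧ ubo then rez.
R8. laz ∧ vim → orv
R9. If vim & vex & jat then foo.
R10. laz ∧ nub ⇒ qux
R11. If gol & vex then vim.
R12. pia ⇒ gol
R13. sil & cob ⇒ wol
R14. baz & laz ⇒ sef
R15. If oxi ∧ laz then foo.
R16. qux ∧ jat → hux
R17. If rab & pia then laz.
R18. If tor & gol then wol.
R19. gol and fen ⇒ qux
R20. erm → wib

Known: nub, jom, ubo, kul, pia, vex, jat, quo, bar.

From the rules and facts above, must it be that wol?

cob  (by R6: quo, jom)
rez  (by R7: cob, ubo)
gol  (by R12: pia)
laz  (by R1: rez)
qux  (by R10: laz, nub)
vim  (by R11: gol, vex)
hux  (by R16: qux, jat)
foo  (by R9: vim, vex, jat)
erm  (by R3: foo, vex)
wib  (by R20: erm)
wol  (by R4: hux, wib)

Yes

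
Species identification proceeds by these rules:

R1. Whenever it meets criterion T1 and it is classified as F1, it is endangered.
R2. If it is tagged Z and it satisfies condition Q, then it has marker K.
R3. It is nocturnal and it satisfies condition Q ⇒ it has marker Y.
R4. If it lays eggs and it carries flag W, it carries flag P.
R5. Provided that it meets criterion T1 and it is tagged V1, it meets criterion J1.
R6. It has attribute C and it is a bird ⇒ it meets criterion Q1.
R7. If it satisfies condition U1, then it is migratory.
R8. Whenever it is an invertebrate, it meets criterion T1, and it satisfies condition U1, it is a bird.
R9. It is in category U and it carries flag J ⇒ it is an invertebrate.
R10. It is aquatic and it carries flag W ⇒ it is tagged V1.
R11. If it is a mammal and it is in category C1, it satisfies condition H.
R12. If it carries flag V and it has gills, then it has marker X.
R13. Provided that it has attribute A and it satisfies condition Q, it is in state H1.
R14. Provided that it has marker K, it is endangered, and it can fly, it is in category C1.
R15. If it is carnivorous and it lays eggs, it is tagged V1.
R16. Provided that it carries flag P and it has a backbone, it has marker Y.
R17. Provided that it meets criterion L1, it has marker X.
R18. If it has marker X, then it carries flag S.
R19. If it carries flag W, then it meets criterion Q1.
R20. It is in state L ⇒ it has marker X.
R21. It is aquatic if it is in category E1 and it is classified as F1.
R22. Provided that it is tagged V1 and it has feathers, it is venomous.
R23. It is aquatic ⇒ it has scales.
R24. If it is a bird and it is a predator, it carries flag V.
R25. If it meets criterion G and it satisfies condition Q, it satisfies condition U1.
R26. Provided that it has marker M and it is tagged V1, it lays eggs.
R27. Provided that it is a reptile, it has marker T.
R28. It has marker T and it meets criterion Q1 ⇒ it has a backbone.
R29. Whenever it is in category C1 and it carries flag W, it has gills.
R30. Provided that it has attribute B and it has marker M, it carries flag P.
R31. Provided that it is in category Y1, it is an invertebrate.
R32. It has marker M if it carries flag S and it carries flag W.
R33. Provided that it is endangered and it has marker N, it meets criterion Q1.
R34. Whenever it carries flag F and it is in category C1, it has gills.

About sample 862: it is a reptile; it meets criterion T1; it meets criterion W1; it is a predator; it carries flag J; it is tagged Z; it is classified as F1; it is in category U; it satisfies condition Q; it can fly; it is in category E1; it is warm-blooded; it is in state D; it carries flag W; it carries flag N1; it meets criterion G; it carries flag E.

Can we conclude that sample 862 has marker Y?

Yes

By R1 (it meets criterion T1, it is classified as F1): it is endangered.
By R2 (it is tagged Z, it satisfies condition Q): it has marker K.
By R9 (it is in category U, it carries flag J): it is an invertebrate.
By R14 (it has marker K, it is endangered, it can fly): it is in category C1.
By R19 (it carries flag W): it meets criterion Q1.
By R21 (it is in category E1, it is classified as F1): it is aquatic.
By R25 (it meets criterion G, it satisfies condition Q): it satisfies condition U1.
By R27 (it is a reptile): it has marker T.
By R28 (it has marker T, it meets criterion Q1): it has a backbone.
By R29 (it is in category C1, it carries flag W): it has gills.
By R8 (it is an invertebrate, it meets criterion T1, it satisfies condition U1): it is a bird.
By R10 (it is aquatic, it carries flag W): it is tagged V1.
By R24 (it is a bird, it is a predator): it carries flag V.
By R12 (it carries flag V, it has gills): it has marker X.
By R18 (it has marker X): it carries flag S.
By R32 (it carries flag S, it carries flag W): it has marker M.
By R26 (it has marker M, it is tagged V1): it lays eggs.
By R4 (it lays eggs, it carries flag W): it carries flag P.
By R16 (it carries flag P, it has a backbone): it has marker Y.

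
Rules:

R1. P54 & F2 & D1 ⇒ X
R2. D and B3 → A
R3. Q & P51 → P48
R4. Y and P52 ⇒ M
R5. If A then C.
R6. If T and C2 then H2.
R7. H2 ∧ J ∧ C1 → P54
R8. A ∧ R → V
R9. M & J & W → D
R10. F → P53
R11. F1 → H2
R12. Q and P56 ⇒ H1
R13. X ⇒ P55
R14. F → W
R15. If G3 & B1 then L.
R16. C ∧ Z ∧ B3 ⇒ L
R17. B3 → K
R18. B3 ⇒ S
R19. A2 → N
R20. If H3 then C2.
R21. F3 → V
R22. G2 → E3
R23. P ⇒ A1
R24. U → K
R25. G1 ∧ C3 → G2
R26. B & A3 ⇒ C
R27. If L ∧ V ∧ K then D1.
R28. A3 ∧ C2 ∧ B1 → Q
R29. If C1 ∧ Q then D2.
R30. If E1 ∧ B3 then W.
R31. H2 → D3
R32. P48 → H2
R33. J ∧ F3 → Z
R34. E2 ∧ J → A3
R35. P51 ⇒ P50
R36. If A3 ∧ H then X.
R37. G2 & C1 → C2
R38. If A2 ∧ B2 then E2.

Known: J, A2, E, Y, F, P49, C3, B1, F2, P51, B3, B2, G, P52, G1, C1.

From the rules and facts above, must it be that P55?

Forward chaining from the given facts derives: M, P53, W, K, S, N, G2, P50, C2, E2, D, E3, A3, A, C, Q, D2, P48, H2, P54, D3.
The only rule concluding P55 is R13, which needs X; that is never established.

No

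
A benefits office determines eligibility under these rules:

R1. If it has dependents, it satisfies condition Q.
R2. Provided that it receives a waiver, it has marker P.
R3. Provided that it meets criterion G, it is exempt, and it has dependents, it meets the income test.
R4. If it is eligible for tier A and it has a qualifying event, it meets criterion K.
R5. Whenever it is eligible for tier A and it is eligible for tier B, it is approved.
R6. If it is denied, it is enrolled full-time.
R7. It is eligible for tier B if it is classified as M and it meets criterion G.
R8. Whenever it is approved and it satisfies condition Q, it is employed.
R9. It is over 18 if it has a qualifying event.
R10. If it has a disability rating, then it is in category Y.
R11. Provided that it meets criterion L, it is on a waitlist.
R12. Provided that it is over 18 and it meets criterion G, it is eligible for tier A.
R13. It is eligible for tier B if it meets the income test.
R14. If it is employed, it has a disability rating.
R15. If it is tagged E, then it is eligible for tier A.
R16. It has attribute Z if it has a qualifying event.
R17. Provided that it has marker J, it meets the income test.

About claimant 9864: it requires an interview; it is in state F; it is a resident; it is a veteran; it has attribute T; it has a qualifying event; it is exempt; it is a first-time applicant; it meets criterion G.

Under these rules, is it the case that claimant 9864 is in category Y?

Forward chaining from the given facts derives: is over 18, is eligible for tier A, has attribute Z, meets criterion K.
The only rule concluding "it is in category Y" is R10, which needs "it has a disability rating"; that is never established.

No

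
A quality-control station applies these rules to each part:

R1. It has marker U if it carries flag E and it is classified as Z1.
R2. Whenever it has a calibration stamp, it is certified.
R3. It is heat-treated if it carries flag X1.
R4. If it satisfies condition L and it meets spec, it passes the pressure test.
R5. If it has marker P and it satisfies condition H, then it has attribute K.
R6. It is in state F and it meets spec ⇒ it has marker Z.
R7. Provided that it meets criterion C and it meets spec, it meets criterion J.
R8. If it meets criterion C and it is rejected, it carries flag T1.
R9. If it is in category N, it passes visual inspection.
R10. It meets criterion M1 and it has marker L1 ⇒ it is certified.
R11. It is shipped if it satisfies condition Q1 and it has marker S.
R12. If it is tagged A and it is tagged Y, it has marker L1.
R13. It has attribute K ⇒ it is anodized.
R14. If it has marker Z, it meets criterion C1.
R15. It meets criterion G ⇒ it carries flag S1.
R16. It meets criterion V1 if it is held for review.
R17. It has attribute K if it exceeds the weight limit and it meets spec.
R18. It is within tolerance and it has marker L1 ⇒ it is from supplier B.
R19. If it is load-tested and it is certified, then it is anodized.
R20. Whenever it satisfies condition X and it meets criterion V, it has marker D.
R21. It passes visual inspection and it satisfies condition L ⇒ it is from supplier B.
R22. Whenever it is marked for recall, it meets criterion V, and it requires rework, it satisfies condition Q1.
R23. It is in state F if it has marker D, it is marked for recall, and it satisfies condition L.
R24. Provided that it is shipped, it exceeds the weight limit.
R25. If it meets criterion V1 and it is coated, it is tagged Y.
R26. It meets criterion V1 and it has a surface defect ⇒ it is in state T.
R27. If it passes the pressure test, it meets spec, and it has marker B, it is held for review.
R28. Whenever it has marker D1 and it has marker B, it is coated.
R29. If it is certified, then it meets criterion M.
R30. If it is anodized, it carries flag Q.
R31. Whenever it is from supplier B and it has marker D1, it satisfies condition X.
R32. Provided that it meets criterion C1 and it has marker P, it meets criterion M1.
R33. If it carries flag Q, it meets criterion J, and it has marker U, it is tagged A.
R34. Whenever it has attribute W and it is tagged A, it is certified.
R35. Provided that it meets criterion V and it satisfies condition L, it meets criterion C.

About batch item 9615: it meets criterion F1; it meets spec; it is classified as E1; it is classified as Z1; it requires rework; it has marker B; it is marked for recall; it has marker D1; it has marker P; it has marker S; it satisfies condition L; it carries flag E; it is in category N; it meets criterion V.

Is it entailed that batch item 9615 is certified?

Yes

By R1 (it carries flag E, it is classified as Z1): it has marker U.
By R4 (it satisfies condition L, it meets spec): it passes the pressure test.
By R9 (it is in category N): it passes visual inspection.
By R21 (it passes visual inspection, it satisfies condition L): it is from supplier B.
By R22 (it is marked for recall, it meets criterion V, it requires rework): it satisfies condition Q1.
By R27 (it passes the pressure test, it meets spec, it has marker B): it is held for review.
By R28 (it has marker D1, it has marker B): it is coated.
By R31 (it is from supplier B, it has marker D1): it satisfies condition X.
By R35 (it meets criterion V, it satisfies condition L): it meets criterion C.
By R7 (it meets criterion C, it meets spec): it meets criterion J.
By R11 (it satisfies condition Q1, it has marker S): it is shipped.
By R16 (it is held for review): it meets criterion V1.
By R20 (it satisfies condition X, it meets criterion V): it has marker D.
By R23 (it has marker D, it is marked for recall, it satisfies condition L): it is in state F.
By R24 (it is shipped): it exceeds the weight limit.
By R25 (it meets criterion V1, it is coated): it is tagged Y.
By R6 (it is in state F, it meets spec): it has marker Z.
By R14 (it has marker Z): it meets criterion C1.
By R17 (it exceeds the weight limit, it meets spec): it has attribute K.
By R32 (it meets criterion C1, it has marker P): it meets criterion M1.
By R13 (it has attribute K): it is anodized.
By R30 (it is anodized): it carries flag Q.
By R33 (it carries flag Q, it meets criterion J, it has marker U): it is tagged A.
By R12 (it is tagged A, it is tagged Y): it has marker L1.
By R10 (it meets criterion M1, it has marker L1): it is certified.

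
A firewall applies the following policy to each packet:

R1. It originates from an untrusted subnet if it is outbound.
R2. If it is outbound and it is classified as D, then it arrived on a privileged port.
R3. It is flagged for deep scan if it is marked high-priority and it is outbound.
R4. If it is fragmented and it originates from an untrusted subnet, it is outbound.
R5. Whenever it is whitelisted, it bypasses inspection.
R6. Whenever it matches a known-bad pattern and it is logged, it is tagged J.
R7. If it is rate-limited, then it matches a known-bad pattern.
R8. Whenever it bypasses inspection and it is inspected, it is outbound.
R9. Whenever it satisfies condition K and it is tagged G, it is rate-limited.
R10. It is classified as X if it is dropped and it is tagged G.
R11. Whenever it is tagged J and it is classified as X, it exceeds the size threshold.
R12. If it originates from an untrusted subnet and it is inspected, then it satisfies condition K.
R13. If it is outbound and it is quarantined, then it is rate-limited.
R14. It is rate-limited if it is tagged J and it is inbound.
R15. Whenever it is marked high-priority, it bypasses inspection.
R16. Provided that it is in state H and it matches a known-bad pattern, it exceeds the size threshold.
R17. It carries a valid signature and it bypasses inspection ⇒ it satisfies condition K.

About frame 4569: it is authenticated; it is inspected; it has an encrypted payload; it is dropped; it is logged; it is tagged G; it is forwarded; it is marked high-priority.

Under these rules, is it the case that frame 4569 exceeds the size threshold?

By R10 (it is dropped, it is tagged G): it is classified as X.
By R15 (it is marked high-priority): it bypasses inspection.
By R8 (it bypasses inspection, it is inspected): it is outbound.
By R1 (it is outbound): it originates from an untrusted subnet.
By R12 (it originates from an untrusted subnet, it is inspected): it satisfies condition K.
By R9 (it satisfies condition K, it is tagged G): it is rate-limited.
By R7 (it is rate-limited): it matches a known-bad pattern.
By R6 (it matches a known-bad pattern, it is logged): it is tagged J.
By R11 (it is tagged J, it is classified as X): it exceeds the size threshold.

Yes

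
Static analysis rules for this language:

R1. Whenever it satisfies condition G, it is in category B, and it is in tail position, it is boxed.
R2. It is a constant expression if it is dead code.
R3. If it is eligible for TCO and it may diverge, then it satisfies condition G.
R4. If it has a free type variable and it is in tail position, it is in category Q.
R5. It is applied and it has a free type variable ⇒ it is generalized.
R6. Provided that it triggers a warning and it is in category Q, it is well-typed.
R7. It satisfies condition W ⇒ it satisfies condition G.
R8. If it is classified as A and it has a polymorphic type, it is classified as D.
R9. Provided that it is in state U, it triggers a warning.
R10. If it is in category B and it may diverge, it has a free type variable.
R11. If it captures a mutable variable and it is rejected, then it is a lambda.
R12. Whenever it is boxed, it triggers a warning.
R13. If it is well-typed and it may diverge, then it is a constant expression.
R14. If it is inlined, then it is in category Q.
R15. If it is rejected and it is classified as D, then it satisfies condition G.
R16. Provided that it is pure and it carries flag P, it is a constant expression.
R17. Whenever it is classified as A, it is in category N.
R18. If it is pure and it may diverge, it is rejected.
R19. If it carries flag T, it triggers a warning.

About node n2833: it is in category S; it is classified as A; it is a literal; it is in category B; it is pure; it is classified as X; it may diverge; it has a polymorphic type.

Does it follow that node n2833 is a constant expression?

Forward chaining from the given facts derives: is classified as D, has a free type variable, is in category N, is rejected, satisfies condition G.
Rules concluding "it is a constant expression": R2 needs "it is dead code"; R13 needs "it is well-typed"; R16 needs "it carries flag P" — none of these are established.

No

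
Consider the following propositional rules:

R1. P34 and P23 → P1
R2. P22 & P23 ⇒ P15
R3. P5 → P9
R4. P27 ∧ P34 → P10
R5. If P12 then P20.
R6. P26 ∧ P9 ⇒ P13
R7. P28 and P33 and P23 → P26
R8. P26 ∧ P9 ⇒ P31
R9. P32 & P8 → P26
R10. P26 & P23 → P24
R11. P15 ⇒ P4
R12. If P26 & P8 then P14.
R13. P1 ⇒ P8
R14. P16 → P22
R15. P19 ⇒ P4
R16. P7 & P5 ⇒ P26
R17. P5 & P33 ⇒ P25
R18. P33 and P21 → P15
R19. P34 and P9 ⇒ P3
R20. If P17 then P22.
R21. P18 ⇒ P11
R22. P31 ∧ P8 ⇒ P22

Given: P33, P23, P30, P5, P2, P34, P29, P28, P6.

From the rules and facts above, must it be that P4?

Yes

P1  (by R1: P34, P23)
P9  (by R3: P5)
P26  (by R7: P28, P33, P23)
P31  (by R8: P26, P9)
P8  (by R13: P1)
P22  (by R22: P31, P8)
P15  (by R2: P22, P23)
P4  (by R11: P15)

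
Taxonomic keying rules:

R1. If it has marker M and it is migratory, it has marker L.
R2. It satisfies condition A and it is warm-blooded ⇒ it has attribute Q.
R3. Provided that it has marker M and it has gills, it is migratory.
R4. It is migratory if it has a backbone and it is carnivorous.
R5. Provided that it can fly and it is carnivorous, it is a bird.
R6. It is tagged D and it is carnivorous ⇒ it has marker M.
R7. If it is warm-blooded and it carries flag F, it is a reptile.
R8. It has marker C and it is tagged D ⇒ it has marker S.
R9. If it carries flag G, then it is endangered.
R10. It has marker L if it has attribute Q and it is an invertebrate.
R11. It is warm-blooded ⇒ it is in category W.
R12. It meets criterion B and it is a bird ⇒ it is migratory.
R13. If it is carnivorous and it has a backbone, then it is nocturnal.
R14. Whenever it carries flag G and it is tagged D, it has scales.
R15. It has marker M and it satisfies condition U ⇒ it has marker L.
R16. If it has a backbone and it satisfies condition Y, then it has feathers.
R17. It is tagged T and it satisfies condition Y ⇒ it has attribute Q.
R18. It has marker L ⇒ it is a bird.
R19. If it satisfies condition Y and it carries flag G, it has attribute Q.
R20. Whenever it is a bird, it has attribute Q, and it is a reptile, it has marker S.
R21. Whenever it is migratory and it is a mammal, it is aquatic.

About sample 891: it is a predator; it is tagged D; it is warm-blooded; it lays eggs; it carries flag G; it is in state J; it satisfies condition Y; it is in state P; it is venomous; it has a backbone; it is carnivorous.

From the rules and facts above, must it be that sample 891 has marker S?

No

Forward chaining from the given facts derives: is migratory, has marker M, is endangered, is in category W, is nocturnal, has scales, has feathers, has attribute Q, has marker L, is a bird.
Rules concluding "it has marker S": R8 needs "it has marker C"; R20 needs "it is a reptile" — none of these are established.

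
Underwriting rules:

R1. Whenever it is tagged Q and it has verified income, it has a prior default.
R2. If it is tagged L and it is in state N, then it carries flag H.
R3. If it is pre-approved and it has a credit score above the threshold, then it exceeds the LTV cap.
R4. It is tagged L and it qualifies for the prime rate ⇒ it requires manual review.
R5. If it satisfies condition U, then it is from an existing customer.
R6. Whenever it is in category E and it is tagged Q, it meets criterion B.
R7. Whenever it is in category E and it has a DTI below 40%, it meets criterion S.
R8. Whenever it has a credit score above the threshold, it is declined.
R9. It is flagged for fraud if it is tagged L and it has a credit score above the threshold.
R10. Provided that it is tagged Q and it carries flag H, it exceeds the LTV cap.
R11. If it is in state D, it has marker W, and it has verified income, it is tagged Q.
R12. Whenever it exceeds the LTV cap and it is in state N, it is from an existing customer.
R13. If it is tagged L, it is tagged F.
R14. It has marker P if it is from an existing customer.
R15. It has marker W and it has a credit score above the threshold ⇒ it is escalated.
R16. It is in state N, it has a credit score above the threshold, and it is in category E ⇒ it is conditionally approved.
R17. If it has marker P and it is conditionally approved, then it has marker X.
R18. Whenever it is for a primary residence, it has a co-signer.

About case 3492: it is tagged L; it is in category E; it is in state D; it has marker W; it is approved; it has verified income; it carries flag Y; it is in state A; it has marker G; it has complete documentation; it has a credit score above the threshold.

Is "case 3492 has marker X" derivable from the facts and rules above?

No

Forward chaining from the given facts derives: is declined, is flagged for fraud, is tagged Q, is tagged F, is escalated, has a prior default, meets criterion B.
The only rule concluding "it has marker X" is R17, which needs "it has marker P"; that is never established.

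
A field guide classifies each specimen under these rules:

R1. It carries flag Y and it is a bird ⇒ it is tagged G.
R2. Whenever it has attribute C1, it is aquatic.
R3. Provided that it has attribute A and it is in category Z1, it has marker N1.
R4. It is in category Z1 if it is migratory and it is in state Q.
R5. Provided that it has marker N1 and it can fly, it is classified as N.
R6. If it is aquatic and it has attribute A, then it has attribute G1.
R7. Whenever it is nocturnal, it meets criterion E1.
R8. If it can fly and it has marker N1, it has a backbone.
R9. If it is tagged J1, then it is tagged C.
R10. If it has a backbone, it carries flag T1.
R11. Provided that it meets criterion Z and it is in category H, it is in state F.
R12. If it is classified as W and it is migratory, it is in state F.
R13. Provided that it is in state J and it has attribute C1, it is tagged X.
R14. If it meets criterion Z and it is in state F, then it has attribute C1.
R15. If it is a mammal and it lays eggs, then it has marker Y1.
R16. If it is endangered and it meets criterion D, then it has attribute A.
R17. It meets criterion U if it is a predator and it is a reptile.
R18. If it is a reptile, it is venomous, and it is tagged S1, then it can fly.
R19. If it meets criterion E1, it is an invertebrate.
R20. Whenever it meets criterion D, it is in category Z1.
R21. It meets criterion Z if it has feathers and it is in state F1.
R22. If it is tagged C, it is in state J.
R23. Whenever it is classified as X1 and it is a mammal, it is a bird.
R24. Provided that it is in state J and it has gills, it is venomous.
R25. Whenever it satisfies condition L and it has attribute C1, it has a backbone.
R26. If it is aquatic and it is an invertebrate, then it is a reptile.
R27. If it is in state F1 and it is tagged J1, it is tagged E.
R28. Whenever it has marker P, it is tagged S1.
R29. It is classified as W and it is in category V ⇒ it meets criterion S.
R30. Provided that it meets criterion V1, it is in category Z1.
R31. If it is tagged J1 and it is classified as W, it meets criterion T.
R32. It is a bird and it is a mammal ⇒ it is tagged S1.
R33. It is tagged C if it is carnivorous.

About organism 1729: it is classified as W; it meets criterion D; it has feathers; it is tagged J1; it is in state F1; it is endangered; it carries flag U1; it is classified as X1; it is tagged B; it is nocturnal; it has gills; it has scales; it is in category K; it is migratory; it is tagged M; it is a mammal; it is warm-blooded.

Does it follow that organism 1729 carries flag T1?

By R7 (it is nocturnal): it meets criterion E1.
By R9 (it is tagged J1): it is tagged C.
By R12 (it is classified as W, it is migratory): it is in state F.
By R16 (it is endangered, it meets criterion D): it has attribute A.
By R19 (it meets criterion E1): it is an invertebrate.
By R20 (it meets criterion D): it is in category Z1.
By R21 (it has feathers, it is in state F1): it meets criterion Z.
By R22 (it is tagged C): it is in state J.
By R23 (it is classified as X1, it is a mammal): it is a bird.
By R24 (it is in state J, it has gills): it is venomous.
By R32 (it is a bird, it is a mammal): it is tagged S1.
By R3 (it has attribute A, it is in category Z1): it has marker N1.
By R14 (it meets criterion Z, it is in state F): it has attribute C1.
By R2 (it has attribute C1): it is aquatic.
By R26 (it is aquatic, it is an invertebrate): it is a reptile.
By R18 (it is a reptile, it is venomous, it is tagged S1): it can fly.
By R8 (it can fly, it has marker N1): it has a backbone.
By R10 (it has a backbone): it carries flag T1.

Yes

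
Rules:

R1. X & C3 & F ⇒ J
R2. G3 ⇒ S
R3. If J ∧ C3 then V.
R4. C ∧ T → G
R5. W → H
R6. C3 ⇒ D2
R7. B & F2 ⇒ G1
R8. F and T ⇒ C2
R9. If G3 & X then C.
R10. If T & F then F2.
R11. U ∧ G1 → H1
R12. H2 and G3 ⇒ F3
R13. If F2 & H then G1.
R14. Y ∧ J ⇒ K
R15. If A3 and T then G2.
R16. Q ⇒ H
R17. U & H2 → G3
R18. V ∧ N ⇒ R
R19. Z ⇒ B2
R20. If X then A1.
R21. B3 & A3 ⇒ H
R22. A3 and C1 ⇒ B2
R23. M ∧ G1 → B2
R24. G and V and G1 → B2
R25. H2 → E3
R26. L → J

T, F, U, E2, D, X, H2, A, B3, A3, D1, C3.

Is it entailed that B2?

J  (by R1: X, C3, F)
V  (by R3: J, C3)
F2  (by R10: T, F)
G3  (by R17: U, H2)
H  (by R21: B3, A3)
C  (by R9: G3, X)
G1  (by R13: F2, H)
G  (by R4: C, T)
B2  (by R24: G, V, G1)

Yes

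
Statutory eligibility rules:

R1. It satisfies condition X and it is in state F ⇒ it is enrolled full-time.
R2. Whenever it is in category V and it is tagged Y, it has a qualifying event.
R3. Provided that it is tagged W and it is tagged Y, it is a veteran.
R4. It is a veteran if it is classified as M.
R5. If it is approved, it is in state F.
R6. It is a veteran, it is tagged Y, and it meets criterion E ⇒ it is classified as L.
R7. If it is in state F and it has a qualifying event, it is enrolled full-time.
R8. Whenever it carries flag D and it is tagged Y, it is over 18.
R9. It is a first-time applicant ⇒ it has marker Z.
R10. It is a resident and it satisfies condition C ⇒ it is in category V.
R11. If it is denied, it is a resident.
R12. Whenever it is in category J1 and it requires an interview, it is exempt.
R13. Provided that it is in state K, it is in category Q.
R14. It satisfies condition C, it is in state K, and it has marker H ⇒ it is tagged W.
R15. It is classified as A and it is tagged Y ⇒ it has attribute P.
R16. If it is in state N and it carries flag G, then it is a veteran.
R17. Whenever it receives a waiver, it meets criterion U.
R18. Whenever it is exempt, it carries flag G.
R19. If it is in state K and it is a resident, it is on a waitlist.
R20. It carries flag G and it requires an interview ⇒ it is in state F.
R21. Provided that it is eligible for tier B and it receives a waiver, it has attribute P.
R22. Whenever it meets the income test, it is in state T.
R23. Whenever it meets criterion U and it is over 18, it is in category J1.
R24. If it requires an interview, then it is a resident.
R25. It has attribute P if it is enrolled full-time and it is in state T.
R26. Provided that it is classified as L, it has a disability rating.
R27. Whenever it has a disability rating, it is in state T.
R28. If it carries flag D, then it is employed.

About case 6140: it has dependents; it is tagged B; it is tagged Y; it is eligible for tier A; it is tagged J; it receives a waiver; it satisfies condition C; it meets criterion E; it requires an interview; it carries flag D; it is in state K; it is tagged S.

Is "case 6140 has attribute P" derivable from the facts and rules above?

Forward chaining from the given facts derives: is over 18, is in category Q, meets criterion U, is in category J1, is a resident, is employed, is in category V, is exempt, carries flag G, is on a waitlist, is in state F, has a qualifying event, is enrolled full-time.
Rules concluding "it has attribute P": R15 needs "it is classified as A"; R21 needs "it is eligible for tier B"; R25 needs "it is in state T" — none of these are established.

No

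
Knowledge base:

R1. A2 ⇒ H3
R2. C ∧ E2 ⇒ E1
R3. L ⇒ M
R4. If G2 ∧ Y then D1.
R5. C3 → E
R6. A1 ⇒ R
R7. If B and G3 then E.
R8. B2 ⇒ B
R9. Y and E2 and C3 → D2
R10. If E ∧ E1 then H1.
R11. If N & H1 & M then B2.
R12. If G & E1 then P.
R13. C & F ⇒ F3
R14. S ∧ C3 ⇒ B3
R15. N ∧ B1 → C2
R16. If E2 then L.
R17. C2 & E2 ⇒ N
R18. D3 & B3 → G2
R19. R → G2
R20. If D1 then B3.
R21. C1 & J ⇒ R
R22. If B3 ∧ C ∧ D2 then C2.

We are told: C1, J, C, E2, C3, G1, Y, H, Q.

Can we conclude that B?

E1  (by R2: C, E2)
E  (by R5: C3)
D2  (by R9: Y, E2, C3)
H1  (by R10: E, E1)
L  (by R16: E2)
R  (by R21: C1, J)
M  (by R3: L)
G2  (by R19: R)
D1  (by R4: G2, Y)
B3  (by R20: D1)
C2  (by R22: B3, C, D2)
N  (by R17: C2, E2)
B2  (by R11: N, H1, M)
B  (by R8: B2)

Yes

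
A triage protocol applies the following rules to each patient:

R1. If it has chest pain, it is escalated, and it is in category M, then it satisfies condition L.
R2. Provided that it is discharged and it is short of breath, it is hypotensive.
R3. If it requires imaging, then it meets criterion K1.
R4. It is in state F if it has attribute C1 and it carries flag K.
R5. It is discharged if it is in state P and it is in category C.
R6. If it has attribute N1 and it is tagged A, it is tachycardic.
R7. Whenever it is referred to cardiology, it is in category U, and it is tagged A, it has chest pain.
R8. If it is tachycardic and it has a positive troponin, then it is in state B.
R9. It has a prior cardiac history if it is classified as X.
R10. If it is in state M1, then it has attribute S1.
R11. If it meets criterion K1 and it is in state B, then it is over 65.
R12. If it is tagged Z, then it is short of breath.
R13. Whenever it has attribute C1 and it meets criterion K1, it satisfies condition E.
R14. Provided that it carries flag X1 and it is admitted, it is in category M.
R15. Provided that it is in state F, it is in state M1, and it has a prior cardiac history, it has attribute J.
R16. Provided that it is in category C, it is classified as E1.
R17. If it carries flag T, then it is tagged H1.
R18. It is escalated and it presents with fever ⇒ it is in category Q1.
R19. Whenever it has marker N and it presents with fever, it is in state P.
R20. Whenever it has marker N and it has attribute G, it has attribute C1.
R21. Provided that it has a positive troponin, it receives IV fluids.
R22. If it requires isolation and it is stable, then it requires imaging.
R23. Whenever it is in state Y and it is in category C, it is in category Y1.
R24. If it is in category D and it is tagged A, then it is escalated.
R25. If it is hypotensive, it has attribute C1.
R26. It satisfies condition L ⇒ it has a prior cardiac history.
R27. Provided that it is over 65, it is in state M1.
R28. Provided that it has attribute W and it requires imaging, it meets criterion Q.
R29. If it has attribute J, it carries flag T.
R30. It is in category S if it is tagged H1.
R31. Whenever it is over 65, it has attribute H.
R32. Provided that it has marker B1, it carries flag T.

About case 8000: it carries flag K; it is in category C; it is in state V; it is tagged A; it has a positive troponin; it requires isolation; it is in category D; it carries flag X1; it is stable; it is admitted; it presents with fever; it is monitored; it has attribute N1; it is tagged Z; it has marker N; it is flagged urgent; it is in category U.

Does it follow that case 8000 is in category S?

Forward chaining from the given facts derives: is tachycardic, is in state B, is short of breath, is in category M, is classified as E1, is in state P, receives IV fluids, requires imaging, is escalated, meets criterion K1, is discharged, is over 65, is in category Q1, is in state M1, has attribute H, is hypotensive, has attribute S1, has attribute C1, is in state F, satisfies condition E.
The only rule concluding "it is in category S" is R30, which needs "it is tagged H1"; that is never established.

No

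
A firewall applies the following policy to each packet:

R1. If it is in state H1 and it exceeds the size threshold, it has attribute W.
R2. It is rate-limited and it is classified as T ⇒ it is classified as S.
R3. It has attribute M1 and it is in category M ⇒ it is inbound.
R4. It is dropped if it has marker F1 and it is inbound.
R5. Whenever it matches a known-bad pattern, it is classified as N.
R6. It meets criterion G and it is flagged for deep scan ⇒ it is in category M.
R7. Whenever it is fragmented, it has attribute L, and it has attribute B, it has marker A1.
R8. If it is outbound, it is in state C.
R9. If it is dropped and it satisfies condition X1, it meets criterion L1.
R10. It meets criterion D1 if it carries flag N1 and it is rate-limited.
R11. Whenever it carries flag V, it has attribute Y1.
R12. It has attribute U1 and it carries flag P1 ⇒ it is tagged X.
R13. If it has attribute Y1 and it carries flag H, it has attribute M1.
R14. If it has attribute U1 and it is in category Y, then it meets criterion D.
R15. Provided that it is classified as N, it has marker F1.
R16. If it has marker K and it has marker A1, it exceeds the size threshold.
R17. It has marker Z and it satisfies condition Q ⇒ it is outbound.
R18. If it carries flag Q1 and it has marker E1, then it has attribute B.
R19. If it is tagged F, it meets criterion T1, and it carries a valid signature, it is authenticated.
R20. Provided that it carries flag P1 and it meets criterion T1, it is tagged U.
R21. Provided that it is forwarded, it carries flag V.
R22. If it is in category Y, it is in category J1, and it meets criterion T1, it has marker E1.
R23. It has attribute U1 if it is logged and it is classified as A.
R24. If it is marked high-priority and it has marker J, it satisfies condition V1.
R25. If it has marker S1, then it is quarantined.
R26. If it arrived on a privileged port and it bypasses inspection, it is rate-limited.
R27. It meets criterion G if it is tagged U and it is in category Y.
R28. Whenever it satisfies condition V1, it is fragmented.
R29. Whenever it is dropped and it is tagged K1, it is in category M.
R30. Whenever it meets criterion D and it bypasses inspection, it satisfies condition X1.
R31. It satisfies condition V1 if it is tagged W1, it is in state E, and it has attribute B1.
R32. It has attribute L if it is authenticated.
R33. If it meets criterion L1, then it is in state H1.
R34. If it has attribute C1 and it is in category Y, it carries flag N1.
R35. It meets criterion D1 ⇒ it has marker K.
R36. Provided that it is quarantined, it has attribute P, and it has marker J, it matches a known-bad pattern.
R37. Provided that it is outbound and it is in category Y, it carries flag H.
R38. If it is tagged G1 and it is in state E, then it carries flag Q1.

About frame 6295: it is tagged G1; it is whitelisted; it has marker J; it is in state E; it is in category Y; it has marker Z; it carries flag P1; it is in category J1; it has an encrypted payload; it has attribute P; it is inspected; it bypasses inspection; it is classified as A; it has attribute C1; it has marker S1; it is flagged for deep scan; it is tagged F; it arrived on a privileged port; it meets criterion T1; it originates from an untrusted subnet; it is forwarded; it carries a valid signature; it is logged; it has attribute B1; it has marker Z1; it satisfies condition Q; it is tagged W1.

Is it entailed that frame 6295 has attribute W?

By R17 (it has marker Z, it satisfies condition Q): it is outbound.
By R19 (it is tagged F, it meets criterion T1, it carries a valid signature): it is authenticated.
By R20 (it carries flag P1, it meets criterion T1): it is tagged U.
By R21 (it is forwarded): it carries flag V.
By R22 (it is in category Y, it is in category J1, it meets criterion T1): it has marker E1.
By R23 (it is logged, it is classified as A): it has attribute U1.
By R25 (it has marker S1): it is quarantined.
By R26 (it arrived on a privileged port, it bypasses inspection): it is rate-limited.
By R27 (it is tagged U, it is in category Y): it meets criterion G.
By R31 (it is tagged W1, it is in state E, it has attribute B1): it satisfies condition V1.
By R32 (it is authenticated): it has attribute L.
By R34 (it has attribute C1, it is in category Y): it carries flag N1.
By R36 (it is quarantined, it has attribute P, it has marker J): it matches a known-bad pattern.
By R37 (it is outbound, it is in category Y): it carries flag H.
By R38 (it is tagged G1, it is in state E): it carries flag Q1.
By R5 (it matches a known-bad pattern): it is classified as N.
By R6 (it meets criterion G, it is flagged for deep scan): it is in category M.
By R10 (it carries flag N1, it is rate-limited): it meets criterion D1.
By R11 (it carries flag V): it has attribute Y1.
By R13 (it has attribute Y1, it carries flag H): it has attribute M1.
By R14 (it has attribute U1, it is in category Y): it meets criterion D.
By R15 (it is classified as N): it has marker F1.
By R18 (it carries flag Q1, it has marker E1): it has attribute B.
By R28 (it satisfies condition V1): it is fragmented.
By R30 (it meets criterion D, it bypasses inspection): it satisfies condition X1.
By R35 (it meets criterion D1): it has marker K.
By R3 (it has attribute M1, it is in category M): it is inbound.
By R4 (it has marker F1, it is inbound): it is dropped.
By R7 (it is fragmented, it has attribute L, it has attribute B): it has marker A1.
By R9 (it is dropped, it satisfies condition X1): it meets criterion L1.
By R16 (it has marker K, it has marker A1): it exceeds the size threshold.
By R33 (it meets criterion L1): it is in state H1.
By R1 (it is in state H1, it exceeds the size threshold): it has attribute W.

Yes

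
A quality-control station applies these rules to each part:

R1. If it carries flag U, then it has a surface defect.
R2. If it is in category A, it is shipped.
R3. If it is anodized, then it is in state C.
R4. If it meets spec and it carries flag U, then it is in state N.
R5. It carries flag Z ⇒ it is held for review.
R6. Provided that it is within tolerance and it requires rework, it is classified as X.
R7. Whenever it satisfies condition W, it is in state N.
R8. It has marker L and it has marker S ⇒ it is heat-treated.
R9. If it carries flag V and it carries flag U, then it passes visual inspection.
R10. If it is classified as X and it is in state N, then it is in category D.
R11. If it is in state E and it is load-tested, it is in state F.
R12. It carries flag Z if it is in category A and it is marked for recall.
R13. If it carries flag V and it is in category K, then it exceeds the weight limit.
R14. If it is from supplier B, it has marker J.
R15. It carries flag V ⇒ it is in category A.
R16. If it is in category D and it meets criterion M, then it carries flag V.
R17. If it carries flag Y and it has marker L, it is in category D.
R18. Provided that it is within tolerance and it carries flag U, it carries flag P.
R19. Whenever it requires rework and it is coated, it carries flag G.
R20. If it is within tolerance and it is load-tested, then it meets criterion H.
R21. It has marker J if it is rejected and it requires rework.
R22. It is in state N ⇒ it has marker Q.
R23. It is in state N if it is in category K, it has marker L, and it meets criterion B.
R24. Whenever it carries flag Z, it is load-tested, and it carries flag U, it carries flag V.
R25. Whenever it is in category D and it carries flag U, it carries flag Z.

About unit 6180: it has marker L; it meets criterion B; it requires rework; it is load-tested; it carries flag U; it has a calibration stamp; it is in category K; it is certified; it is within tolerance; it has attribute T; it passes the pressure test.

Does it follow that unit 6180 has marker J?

No

Forward chaining from the given facts derives: has a surface defect, is classified as X, carries flag P, meets criterion H, is in state N, is in category D, has marker Q, carries flag Z, is held for review, carries flag V, passes visual inspection, exceeds the weight limit, is in category A, is shipped.
Rules concluding "it has marker J": R14 needs "it is from supplier B"; R21 needs "it is rejected" — none of these are established.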